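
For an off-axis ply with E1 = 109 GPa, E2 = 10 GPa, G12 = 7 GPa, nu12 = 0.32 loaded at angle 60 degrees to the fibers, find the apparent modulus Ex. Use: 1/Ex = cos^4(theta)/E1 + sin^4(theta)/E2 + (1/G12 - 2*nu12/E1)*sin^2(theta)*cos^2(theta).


cos^4(60) = 0.0625, sin^4(60) = 0.5625, sin^2(60)*cos^2(60) = 0.1875
1/G12 - 2*nu12/E1 = 1/7 - 2*0.32/109 = 0.136986 GPa^-1
1/Ex = 0.0625/109 + 0.5625/10 + 0.136986*0.1875 = 0.0825082 GPa^-1
Ex = 12.12 GPa

12.12 GPa


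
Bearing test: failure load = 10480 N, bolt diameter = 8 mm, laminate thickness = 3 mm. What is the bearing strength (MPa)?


sigma_br = F/(d*h) = 10480/(8*3) = 436.7 MPa

436.7 MPa


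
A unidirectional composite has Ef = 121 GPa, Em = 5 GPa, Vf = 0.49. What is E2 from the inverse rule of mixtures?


1/E2 = Vf/Ef + (1-Vf)/Em = 0.49/121 + 0.51/5
E2 = 9.43 GPa

9.43 GPa


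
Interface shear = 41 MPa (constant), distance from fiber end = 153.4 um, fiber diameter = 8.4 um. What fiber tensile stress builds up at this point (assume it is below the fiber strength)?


Force balance: sigma_f * (pi*d^2/4) = tau * (pi*d) * x  ->  sigma_f = 4 * tau * x / d
sigma_f = 4 * 41 * 153.4 / 8.4 = 2995.0 MPa

2995.0 MPa


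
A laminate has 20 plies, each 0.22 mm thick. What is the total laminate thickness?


h = n * t_ply = 20 * 0.22 = 4.4 mm

4.4 mm


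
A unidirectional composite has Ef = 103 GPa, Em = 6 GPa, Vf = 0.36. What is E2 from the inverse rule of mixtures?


1/E2 = Vf/Ef + (1-Vf)/Em = 0.36/103 + 0.64/6
E2 = 9.08 GPa

9.08 GPa


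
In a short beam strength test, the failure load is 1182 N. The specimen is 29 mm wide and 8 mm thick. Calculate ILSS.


ILSS = 3F/(4bh) = 3*1182/(4*29*8) = 3.82 MPa

3.82 MPa


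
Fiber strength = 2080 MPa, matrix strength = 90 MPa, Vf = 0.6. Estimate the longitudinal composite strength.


sigma_1 = sigma_f*Vf + sigma_m*(1-Vf) = 2080*0.6 + 90*0.4 = 1284.0 MPa

1284.0 MPa


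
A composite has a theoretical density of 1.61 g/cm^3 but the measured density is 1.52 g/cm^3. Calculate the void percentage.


Void% = (rho_theo - rho_actual)/rho_theo * 100 = (1.61 - 1.52)/1.61 * 100 = 5.59%

5.59%


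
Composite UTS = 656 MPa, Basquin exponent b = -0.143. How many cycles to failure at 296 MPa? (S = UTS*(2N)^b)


N = 0.5 * (S/UTS)^(1/b) = 0.5 * (296/656)^(1/-0.143) = 130.5684 cycles

130.5684 cycles


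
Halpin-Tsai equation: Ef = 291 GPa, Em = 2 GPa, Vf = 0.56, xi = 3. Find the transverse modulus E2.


eta = (Ef/Em - 1)/(Ef/Em + xi) = (145.5 - 1)/(145.5 + 3) = 0.9731
E2 = Em*(1+xi*eta*Vf)/(1-eta*Vf) = 11.58 GPa

11.58 GPa


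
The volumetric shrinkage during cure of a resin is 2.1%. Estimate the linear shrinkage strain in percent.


Linear shrinkage ≈ vol_shrink/3 = 2.1/3 = 0.7%

0.7%


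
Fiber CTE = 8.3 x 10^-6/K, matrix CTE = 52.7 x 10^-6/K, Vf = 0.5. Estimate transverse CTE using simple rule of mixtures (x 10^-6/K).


alpha_2 = alpha_f*Vf + alpha_m*(1-Vf) = 8.3*0.5 + 52.7*0.5 = 30.5 x 10^-6/K

30.5 x 10^-6/K


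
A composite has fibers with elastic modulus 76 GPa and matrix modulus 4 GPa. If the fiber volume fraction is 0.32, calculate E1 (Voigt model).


E1 = Ef*Vf + Em*(1-Vf) = 76*0.32 + 4*0.68 = 27.04 GPa

27.04 GPa


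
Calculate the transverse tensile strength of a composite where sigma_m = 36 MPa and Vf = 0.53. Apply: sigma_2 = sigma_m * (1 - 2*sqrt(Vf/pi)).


factor = 1 - 2*sqrt(0.53/pi) = 0.1785
sigma_2 = 36 * 0.1785 = 6.43 MPa

6.43 MPa


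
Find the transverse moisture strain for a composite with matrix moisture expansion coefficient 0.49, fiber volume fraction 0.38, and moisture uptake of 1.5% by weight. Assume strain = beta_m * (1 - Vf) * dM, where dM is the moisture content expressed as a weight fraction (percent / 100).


dM = 1.5/100 = 0.015
strain = beta_m * (1-Vf) * dM = 0.49 * 0.62 * 0.015 = 0.004557

0.004557


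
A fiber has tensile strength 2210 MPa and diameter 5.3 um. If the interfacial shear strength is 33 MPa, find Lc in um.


Lc = sigma_f * d / (2 * tau_i) = 2210 * 5.3 / (2 * 33) = 177.5 um

177.5 um


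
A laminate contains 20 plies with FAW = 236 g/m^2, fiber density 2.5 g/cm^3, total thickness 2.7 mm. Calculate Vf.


Vf = n * FAW / (rho_f * h * 1000) = 20 * 236 / (2.5 * 2.7 * 1000) = 0.6993

0.6993


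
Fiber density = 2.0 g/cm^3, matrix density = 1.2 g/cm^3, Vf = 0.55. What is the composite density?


rho_c = rho_f*Vf + rho_m*(1-Vf) = 2.0*0.55 + 1.2*0.45 = 1.64 g/cm^3

1.64 g/cm^3


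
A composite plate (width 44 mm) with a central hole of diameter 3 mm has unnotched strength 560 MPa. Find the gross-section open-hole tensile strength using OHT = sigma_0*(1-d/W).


OHT = sigma_0*(1-d/W) = 560*(1-3/44) = 521.8 MPa

521.8 MPa


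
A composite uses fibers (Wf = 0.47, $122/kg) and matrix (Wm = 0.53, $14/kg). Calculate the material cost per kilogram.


Cost = cost_f*Wf + cost_m*Wm = 122*0.47 + 14*0.53 = $64.76/kg

$64.76/kg


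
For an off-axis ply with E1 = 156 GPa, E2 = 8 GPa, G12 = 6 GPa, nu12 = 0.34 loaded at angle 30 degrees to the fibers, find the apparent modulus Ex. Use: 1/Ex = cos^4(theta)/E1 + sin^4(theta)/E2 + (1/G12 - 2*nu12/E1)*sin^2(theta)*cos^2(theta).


cos^4(30) = 0.5625, sin^4(30) = 0.0625, sin^2(30)*cos^2(30) = 0.1875
1/G12 - 2*nu12/E1 = 1/6 - 2*0.34/156 = 0.162308 GPa^-1
1/Ex = 0.5625/156 + 0.0625/8 + 0.162308*0.1875 = 0.041851 GPa^-1
Ex = 23.89 GPa

23.89 GPa


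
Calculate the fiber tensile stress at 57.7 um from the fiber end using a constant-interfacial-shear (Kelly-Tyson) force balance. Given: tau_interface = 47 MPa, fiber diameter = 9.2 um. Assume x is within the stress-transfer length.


Force balance: sigma_f * (pi*d^2/4) = tau * (pi*d) * x  ->  sigma_f = 4 * tau * x / d
sigma_f = 4 * 47 * 57.7 / 9.2 = 1179.1 MPa

1179.1 MPa


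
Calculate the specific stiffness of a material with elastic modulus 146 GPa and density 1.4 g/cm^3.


Specific stiffness = E/rho = 146/1.4 = 104.3 GPa/(g/cm^3)

104.3 GPa/(g/cm^3)


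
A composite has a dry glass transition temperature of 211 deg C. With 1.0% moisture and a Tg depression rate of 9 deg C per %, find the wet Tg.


Tg_wet = Tg_dry - k*moisture = 211 - 9*1.0 = 202.0 deg C

202.0 deg C


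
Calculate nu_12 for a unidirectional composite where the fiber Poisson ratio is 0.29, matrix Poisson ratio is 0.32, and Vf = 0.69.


nu_12 = nu_f*Vf + nu_m*(1-Vf) = 0.29*0.69 + 0.32*0.31 = 0.2993

0.2993


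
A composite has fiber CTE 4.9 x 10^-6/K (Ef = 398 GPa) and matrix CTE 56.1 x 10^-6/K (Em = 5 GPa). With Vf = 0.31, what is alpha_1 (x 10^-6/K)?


E1 = Ef*Vf + Em*(1-Vf) = 126.83
alpha_1 = (alpha_f*Ef*Vf + alpha_m*Em*(1-Vf))/E1 = 6.29 x 10^-6/K

6.29 x 10^-6/K


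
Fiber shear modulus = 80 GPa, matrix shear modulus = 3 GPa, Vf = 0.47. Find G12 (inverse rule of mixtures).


1/G12 = Vf/Gf + (1-Vf)/Gm = 0.47/80 + 0.53/3
G12 = 5.48 GPa

5.48 GPa


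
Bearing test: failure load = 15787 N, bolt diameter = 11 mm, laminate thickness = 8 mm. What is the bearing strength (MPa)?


sigma_br = F/(d*h) = 15787/(11*8) = 179.4 MPa

179.4 MPa


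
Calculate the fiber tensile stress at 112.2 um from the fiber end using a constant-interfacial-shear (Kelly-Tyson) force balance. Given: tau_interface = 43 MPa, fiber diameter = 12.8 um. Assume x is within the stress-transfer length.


Force balance: sigma_f * (pi*d^2/4) = tau * (pi*d) * x  ->  sigma_f = 4 * tau * x / d
sigma_f = 4 * 43 * 112.2 / 12.8 = 1507.7 MPa

1507.7 MPa


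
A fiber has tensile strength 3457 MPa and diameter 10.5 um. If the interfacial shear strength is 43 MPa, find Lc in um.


Lc = sigma_f * d / (2 * tau_i) = 3457 * 10.5 / (2 * 43) = 422.1 um

422.1 um


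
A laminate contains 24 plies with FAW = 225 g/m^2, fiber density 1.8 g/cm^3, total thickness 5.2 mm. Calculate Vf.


Vf = n * FAW / (rho_f * h * 1000) = 24 * 225 / (1.8 * 5.2 * 1000) = 0.5769

0.5769


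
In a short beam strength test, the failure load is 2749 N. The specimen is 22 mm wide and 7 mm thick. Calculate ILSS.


ILSS = 3F/(4bh) = 3*2749/(4*22*7) = 13.39 MPa

13.39 MPa


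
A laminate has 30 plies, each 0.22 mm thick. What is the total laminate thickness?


h = n * t_ply = 30 * 0.22 = 6.6 mm

6.6 mm


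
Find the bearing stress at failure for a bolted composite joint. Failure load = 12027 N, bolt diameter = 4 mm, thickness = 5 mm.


sigma_br = F/(d*h) = 12027/(4*5) = 601.4 MPa

601.4 MPa


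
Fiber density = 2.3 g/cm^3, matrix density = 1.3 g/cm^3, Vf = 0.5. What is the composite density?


rho_c = rho_f*Vf + rho_m*(1-Vf) = 2.3*0.5 + 1.3*0.5 = 1.8 g/cm^3

1.8 g/cm^3


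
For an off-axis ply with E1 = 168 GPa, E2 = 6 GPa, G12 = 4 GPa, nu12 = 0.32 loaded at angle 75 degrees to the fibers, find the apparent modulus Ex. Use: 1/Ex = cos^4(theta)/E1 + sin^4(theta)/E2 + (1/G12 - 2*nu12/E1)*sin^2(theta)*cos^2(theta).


cos^4(75) = 0.004487, sin^4(75) = 0.870513, sin^2(75)*cos^2(75) = 0.0625
1/G12 - 2*nu12/E1 = 1/4 - 2*0.32/168 = 0.24619 GPa^-1
1/Ex = 0.004487/168 + 0.870513/6 + 0.24619*0.0625 = 0.1604991 GPa^-1
Ex = 6.23 GPa

6.23 GPa


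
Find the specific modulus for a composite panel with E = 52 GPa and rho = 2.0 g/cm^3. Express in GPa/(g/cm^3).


Specific stiffness = E/rho = 52/2.0 = 26.0 GPa/(g/cm^3)

26.0 GPa/(g/cm^3)


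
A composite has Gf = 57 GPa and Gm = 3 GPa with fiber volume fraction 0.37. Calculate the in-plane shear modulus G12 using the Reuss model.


1/G12 = Vf/Gf + (1-Vf)/Gm = 0.37/57 + 0.63/3
G12 = 4.62 GPa

4.62 GPa


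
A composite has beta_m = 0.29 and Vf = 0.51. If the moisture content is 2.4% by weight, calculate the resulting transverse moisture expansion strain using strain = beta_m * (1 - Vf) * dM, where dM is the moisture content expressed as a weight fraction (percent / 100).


dM = 2.4/100 = 0.024
strain = beta_m * (1-Vf) * dM = 0.29 * 0.49 * 0.024 = 0.0034104

0.0034104


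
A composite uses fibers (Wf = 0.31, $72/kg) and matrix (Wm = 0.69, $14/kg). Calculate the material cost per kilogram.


Cost = cost_f*Wf + cost_m*Wm = 72*0.31 + 14*0.69 = $31.98/kg

$31.98/kg


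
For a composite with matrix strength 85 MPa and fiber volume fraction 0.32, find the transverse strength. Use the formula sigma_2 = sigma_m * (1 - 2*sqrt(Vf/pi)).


factor = 1 - 2*sqrt(0.32/pi) = 0.3617
sigma_2 = 85 * 0.3617 = 30.74 MPa

30.74 MPa


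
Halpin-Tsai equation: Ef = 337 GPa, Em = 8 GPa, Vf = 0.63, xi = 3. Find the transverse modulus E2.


eta = (Ef/Em - 1)/(Ef/Em + xi) = (42.125 - 1)/(42.125 + 3) = 0.9114
E2 = Em*(1+xi*eta*Vf)/(1-eta*Vf) = 51.14 GPa

51.14 GPa


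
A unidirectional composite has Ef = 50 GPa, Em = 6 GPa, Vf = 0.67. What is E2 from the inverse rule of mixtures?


1/E2 = Vf/Ef + (1-Vf)/Em = 0.67/50 + 0.33/6
E2 = 14.62 GPa

14.62 GPa


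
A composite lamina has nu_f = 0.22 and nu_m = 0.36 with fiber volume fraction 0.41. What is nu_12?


nu_12 = nu_f*Vf + nu_m*(1-Vf) = 0.22*0.41 + 0.36*0.59 = 0.3026

0.3026


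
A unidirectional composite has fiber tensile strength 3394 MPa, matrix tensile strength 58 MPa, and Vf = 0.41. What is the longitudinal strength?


sigma_1 = sigma_f*Vf + sigma_m*(1-Vf) = 3394*0.41 + 58*0.59 = 1425.8 MPa

1425.8 MPa


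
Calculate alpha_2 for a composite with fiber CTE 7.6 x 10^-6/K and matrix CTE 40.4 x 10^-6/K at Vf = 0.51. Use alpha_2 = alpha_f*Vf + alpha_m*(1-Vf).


alpha_2 = alpha_f*Vf + alpha_m*(1-Vf) = 7.6*0.51 + 40.4*0.49 = 23.7 x 10^-6/K

23.7 x 10^-6/K


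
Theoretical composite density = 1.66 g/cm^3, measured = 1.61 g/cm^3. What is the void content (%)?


Void% = (rho_theo - rho_actual)/rho_theo * 100 = (1.66 - 1.61)/1.66 * 100 = 3.01%

3.01%


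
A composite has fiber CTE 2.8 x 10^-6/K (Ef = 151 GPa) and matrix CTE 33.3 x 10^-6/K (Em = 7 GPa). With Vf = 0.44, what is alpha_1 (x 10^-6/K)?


E1 = Ef*Vf + Em*(1-Vf) = 70.36
alpha_1 = (alpha_f*Ef*Vf + alpha_m*Em*(1-Vf))/E1 = 4.5 x 10^-6/K

4.5 x 10^-6/K


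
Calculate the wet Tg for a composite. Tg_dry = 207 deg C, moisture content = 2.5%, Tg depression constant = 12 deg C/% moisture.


Tg_wet = Tg_dry - k*moisture = 207 - 12*2.5 = 177.0 deg C

177.0 deg C


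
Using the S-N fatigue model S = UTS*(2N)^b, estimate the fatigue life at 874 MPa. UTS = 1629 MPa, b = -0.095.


N = 0.5 * (S/UTS)^(1/b) = 0.5 * (874/1629)^(1/-0.095) = 351.0649 cycles

351.0649 cycles


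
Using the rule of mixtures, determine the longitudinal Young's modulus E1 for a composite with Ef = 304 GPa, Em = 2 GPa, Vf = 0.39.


E1 = Ef*Vf + Em*(1-Vf) = 304*0.39 + 2*0.61 = 119.78 GPa

119.78 GPa


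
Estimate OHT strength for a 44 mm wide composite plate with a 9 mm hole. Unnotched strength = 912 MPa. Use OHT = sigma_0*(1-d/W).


OHT = sigma_0*(1-d/W) = 912*(1-9/44) = 725.5 MPa

725.5 MPa


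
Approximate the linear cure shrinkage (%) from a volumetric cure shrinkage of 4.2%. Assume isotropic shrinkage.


Linear shrinkage ≈ vol_shrink/3 = 4.2/3 = 1.4%

1.4%


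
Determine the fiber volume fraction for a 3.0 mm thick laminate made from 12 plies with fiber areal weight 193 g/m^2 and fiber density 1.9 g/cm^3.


Vf = n * FAW / (rho_f * h * 1000) = 12 * 193 / (1.9 * 3.0 * 1000) = 0.4063

0.4063


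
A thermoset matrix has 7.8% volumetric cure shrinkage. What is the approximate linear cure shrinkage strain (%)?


Linear shrinkage ≈ vol_shrink/3 = 7.8/3 = 2.6%

2.6%


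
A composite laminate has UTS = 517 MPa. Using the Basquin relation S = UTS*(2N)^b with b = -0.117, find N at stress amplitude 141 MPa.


N = 0.5 * (S/UTS)^(1/b) = 0.5 * (141/517)^(1/-0.117) = 33250.8493 cycles

33250.8493 cycles


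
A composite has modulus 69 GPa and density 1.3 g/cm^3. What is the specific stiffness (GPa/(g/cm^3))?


Specific stiffness = E/rho = 69/1.3 = 53.1 GPa/(g/cm^3)

53.1 GPa/(g/cm^3)


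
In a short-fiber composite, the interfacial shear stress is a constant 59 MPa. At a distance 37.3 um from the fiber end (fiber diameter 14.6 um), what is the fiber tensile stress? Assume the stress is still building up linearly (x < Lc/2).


Force balance: sigma_f * (pi*d^2/4) = tau * (pi*d) * x  ->  sigma_f = 4 * tau * x / d
sigma_f = 4 * 59 * 37.3 / 14.6 = 602.9 MPa

602.9 MPa


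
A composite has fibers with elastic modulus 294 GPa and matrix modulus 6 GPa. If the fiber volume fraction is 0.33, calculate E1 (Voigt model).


E1 = Ef*Vf + Em*(1-Vf) = 294*0.33 + 6*0.67 = 101.04 GPa

101.04 GPa


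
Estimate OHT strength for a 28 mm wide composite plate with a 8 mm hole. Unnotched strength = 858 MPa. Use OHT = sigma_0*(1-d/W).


OHT = sigma_0*(1-d/W) = 858*(1-8/28) = 612.9 MPa

612.9 MPa


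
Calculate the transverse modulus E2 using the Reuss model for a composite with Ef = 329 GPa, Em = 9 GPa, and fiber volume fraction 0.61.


1/E2 = Vf/Ef + (1-Vf)/Em = 0.61/329 + 0.39/9
E2 = 22.13 GPa

22.13 GPa


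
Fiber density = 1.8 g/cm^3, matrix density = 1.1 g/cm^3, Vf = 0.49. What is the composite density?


rho_c = rho_f*Vf + rho_m*(1-Vf) = 1.8*0.49 + 1.1*0.51 = 1.443 g/cm^3

1.443 g/cm^3


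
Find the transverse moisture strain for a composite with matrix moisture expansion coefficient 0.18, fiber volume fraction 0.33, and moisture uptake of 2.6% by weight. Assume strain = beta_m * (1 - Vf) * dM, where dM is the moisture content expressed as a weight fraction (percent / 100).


dM = 2.6/100 = 0.026
strain = beta_m * (1-Vf) * dM = 0.18 * 0.67 * 0.026 = 0.0031356

0.0031356


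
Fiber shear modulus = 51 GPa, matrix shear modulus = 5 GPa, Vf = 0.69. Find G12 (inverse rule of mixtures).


1/G12 = Vf/Gf + (1-Vf)/Gm = 0.69/51 + 0.31/5
G12 = 13.24 GPa

13.24 GPa


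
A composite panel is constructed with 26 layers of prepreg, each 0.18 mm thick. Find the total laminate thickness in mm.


h = n * t_ply = 26 * 0.18 = 4.68 mm

4.68 mm


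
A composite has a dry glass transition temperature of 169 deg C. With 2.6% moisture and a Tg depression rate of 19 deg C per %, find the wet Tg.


Tg_wet = Tg_dry - k*moisture = 169 - 19*2.6 = 119.6 deg C

119.6 deg C


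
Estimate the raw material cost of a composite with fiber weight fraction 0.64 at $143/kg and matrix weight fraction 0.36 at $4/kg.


Cost = cost_f*Wf + cost_m*Wm = 143*0.64 + 4*0.36 = $92.96/kg

$92.96/kg


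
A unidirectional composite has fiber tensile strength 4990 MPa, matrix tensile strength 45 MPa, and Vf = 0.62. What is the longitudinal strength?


sigma_1 = sigma_f*Vf + sigma_m*(1-Vf) = 4990*0.62 + 45*0.38 = 3110.9 MPa

3110.9 MPa


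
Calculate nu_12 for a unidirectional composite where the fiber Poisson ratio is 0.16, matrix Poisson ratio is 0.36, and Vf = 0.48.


nu_12 = nu_f*Vf + nu_m*(1-Vf) = 0.16*0.48 + 0.36*0.52 = 0.264

0.264


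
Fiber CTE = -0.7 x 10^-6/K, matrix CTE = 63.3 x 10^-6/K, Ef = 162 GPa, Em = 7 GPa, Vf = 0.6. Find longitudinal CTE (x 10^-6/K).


E1 = Ef*Vf + Em*(1-Vf) = 100.0
alpha_1 = (alpha_f*Ef*Vf + alpha_m*Em*(1-Vf))/E1 = 1.09 x 10^-6/K

1.09 x 10^-6/K


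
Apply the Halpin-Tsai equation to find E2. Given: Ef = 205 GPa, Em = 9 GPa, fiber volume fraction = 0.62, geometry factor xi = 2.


eta = (Ef/Em - 1)/(Ef/Em + xi) = (22.7778 - 1)/(22.7778 + 2) = 0.8789
E2 = Em*(1+xi*eta*Vf)/(1-eta*Vf) = 41.33 GPa

41.33 GPa


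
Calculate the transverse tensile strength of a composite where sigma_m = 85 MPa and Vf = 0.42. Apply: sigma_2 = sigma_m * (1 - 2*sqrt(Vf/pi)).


factor = 1 - 2*sqrt(0.42/pi) = 0.2687
sigma_2 = 85 * 0.2687 = 22.84 MPa

22.84 MPa


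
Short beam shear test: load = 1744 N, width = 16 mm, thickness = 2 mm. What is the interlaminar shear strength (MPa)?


ILSS = 3F/(4bh) = 3*1744/(4*16*2) = 40.88 MPa

40.88 MPa


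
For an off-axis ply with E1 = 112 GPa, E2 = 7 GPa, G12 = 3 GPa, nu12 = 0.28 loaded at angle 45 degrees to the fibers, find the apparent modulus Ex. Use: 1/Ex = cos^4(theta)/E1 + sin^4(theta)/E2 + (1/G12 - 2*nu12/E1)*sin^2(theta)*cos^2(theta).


cos^4(45) = 0.25, sin^4(45) = 0.25, sin^2(45)*cos^2(45) = 0.25
1/G12 - 2*nu12/E1 = 1/3 - 2*0.28/112 = 0.328333 GPa^-1
1/Ex = 0.25/112 + 0.25/7 + 0.328333*0.25 = 0.1200298 GPa^-1
Ex = 8.33 GPa

8.33 GPa


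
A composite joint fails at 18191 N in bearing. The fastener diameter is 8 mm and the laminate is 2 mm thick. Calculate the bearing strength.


sigma_br = F/(d*h) = 18191/(8*2) = 1136.9 MPa

1136.9 MPa


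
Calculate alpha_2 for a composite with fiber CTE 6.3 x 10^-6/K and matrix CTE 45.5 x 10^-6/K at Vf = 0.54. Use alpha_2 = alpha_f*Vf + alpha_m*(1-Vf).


alpha_2 = alpha_f*Vf + alpha_m*(1-Vf) = 6.3*0.54 + 45.5*0.46 = 24.3 x 10^-6/K

24.3 x 10^-6/K


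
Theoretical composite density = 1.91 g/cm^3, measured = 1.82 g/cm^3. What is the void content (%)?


Void% = (rho_theo - rho_actual)/rho_theo * 100 = (1.91 - 1.82)/1.91 * 100 = 4.71%

4.71%


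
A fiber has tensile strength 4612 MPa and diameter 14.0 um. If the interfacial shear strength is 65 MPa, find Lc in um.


Lc = sigma_f * d / (2 * tau_i) = 4612 * 14.0 / (2 * 65) = 496.7 um

496.7 um


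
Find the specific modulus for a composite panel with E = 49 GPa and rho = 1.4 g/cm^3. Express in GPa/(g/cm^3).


Specific stiffness = E/rho = 49/1.4 = 35.0 GPa/(g/cm^3)

35.0 GPa/(g/cm^3)


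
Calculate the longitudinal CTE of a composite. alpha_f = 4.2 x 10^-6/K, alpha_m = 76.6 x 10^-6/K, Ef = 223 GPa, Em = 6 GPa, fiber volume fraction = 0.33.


E1 = Ef*Vf + Em*(1-Vf) = 77.61
alpha_1 = (alpha_f*Ef*Vf + alpha_m*Em*(1-Vf))/E1 = 7.95 x 10^-6/K

7.95 x 10^-6/K


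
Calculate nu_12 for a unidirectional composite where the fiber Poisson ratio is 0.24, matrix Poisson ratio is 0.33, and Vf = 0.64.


nu_12 = nu_f*Vf + nu_m*(1-Vf) = 0.24*0.64 + 0.33*0.36 = 0.2724

0.2724


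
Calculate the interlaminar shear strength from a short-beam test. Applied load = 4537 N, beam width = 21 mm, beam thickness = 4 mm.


ILSS = 3F/(4bh) = 3*4537/(4*21*4) = 40.51 MPa

40.51 MPa


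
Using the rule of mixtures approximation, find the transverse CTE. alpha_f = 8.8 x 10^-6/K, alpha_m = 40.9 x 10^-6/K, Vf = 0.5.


alpha_2 = alpha_f*Vf + alpha_m*(1-Vf) = 8.8*0.5 + 40.9*0.5 = 24.9 x 10^-6/K

24.9 x 10^-6/K


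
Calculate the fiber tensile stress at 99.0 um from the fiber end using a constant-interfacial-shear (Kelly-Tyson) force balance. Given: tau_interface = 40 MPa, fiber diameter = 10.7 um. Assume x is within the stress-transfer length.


Force balance: sigma_f * (pi*d^2/4) = tau * (pi*d) * x  ->  sigma_f = 4 * tau * x / d
sigma_f = 4 * 40 * 99.0 / 10.7 = 1480.4 MPa

1480.4 MPa


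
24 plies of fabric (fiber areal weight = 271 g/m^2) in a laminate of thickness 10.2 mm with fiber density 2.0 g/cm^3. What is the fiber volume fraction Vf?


Vf = n * FAW / (rho_f * h * 1000) = 24 * 271 / (2.0 * 10.2 * 1000) = 0.3188

0.3188


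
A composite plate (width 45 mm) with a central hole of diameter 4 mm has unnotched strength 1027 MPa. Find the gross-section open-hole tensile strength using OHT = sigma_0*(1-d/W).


OHT = sigma_0*(1-d/W) = 1027*(1-4/45) = 935.7 MPa

935.7 MPa


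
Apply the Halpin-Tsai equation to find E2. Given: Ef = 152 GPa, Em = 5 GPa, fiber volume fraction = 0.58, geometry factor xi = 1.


eta = (Ef/Em - 1)/(Ef/Em + xi) = (30.4 - 1)/(30.4 + 1) = 0.9363
E2 = Em*(1+xi*eta*Vf)/(1-eta*Vf) = 16.88 GPa

16.88 GPa


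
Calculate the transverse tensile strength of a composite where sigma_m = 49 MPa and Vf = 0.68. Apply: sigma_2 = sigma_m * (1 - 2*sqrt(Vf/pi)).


factor = 1 - 2*sqrt(0.68/pi) = 0.0695
sigma_2 = 49 * 0.0695 = 3.41 MPa

3.41 MPa


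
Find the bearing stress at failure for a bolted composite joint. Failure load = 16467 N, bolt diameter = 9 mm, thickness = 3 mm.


sigma_br = F/(d*h) = 16467/(9*3) = 609.9 MPa

609.9 MPa


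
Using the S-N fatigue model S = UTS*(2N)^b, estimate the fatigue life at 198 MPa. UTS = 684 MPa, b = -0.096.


N = 0.5 * (S/UTS)^(1/b) = 0.5 * (198/684)^(1/-0.096) = 202865.7194 cycles

202865.7194 cycles


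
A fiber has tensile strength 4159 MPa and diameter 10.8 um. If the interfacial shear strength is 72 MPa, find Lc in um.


Lc = sigma_f * d / (2 * tau_i) = 4159 * 10.8 / (2 * 72) = 311.9 um

311.9 um


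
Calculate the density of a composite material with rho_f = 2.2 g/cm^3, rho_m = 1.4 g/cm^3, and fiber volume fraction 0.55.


rho_c = rho_f*Vf + rho_m*(1-Vf) = 2.2*0.55 + 1.4*0.45 = 1.84 g/cm^3

1.84 g/cm^3


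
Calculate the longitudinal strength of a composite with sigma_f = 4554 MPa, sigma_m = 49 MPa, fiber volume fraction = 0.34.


sigma_1 = sigma_f*Vf + sigma_m*(1-Vf) = 4554*0.34 + 49*0.66 = 1580.7 MPa

1580.7 MPa


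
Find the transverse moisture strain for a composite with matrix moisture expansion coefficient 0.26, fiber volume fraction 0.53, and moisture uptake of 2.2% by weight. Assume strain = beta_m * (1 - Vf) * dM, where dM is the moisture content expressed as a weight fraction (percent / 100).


dM = 2.2/100 = 0.022
strain = beta_m * (1-Vf) * dM = 0.26 * 0.47 * 0.022 = 0.0026884

0.0026884


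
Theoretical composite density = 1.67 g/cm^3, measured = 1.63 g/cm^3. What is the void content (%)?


Void% = (rho_theo - rho_actual)/rho_theo * 100 = (1.67 - 1.63)/1.67 * 100 = 2.4%

2.4%


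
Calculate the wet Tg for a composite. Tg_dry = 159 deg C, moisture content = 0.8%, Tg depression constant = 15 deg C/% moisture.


Tg_wet = Tg_dry - k*moisture = 159 - 15*0.8 = 147.0 deg C

147.0 deg C


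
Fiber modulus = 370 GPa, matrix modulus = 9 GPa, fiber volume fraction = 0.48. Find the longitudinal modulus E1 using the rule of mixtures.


E1 = Ef*Vf + Em*(1-Vf) = 370*0.48 + 9*0.52 = 182.28 GPa

182.28 GPa


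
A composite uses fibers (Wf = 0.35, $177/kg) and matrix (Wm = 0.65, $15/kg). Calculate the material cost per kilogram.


Cost = cost_f*Wf + cost_m*Wm = 177*0.35 + 15*0.65 = $71.7/kg

$71.7/kg


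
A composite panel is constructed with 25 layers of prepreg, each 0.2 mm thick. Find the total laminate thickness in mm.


h = n * t_ply = 25 * 0.2 = 5.0 mm

5.0 mm


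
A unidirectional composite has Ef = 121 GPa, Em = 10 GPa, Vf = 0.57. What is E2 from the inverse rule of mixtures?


1/E2 = Vf/Ef + (1-Vf)/Em = 0.57/121 + 0.43/10
E2 = 20.96 GPa

20.96 GPa


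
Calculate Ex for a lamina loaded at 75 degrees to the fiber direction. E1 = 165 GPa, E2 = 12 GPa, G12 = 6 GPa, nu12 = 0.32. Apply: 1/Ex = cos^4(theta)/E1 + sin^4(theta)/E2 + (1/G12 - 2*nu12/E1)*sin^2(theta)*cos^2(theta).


cos^4(75) = 0.004487, sin^4(75) = 0.870513, sin^2(75)*cos^2(75) = 0.0625
1/G12 - 2*nu12/E1 = 1/6 - 2*0.32/165 = 0.162788 GPa^-1
1/Ex = 0.004487/165 + 0.870513/12 + 0.162788*0.0625 = 0.0827442 GPa^-1
Ex = 12.09 GPa

12.09 GPa


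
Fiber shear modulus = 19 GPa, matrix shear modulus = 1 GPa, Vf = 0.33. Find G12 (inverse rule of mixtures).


1/G12 = Vf/Gf + (1-Vf)/Gm = 0.33/19 + 0.67/1
G12 = 1.45 GPa

1.45 GPa


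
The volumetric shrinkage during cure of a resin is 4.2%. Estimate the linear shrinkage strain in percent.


Linear shrinkage ≈ vol_shrink/3 = 4.2/3 = 1.4%

1.4%


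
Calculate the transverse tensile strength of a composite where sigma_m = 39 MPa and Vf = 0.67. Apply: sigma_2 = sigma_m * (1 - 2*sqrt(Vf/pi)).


factor = 1 - 2*sqrt(0.67/pi) = 0.0764
sigma_2 = 39 * 0.0764 = 2.98 MPa

2.98 MPa


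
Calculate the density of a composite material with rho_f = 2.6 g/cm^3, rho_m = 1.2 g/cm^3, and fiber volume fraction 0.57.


rho_c = rho_f*Vf + rho_m*(1-Vf) = 2.6*0.57 + 1.2*0.43 = 1.998 g/cm^3

1.998 g/cm^3


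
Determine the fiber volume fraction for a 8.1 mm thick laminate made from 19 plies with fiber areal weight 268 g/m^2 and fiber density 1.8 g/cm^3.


Vf = n * FAW / (rho_f * h * 1000) = 19 * 268 / (1.8 * 8.1 * 1000) = 0.3492

0.3492


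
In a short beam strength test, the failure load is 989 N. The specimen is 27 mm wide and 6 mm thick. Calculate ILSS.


ILSS = 3F/(4bh) = 3*989/(4*27*6) = 4.58 MPa

4.58 MPa


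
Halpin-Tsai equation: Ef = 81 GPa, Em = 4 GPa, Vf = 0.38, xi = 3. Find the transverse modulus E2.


eta = (Ef/Em - 1)/(Ef/Em + xi) = (20.25 - 1)/(20.25 + 3) = 0.828
E2 = Em*(1+xi*eta*Vf)/(1-eta*Vf) = 11.34 GPa

11.34 GPa


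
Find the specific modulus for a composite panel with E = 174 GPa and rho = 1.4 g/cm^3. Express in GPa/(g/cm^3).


Specific stiffness = E/rho = 174/1.4 = 124.3 GPa/(g/cm^3)

124.3 GPa/(g/cm^3)


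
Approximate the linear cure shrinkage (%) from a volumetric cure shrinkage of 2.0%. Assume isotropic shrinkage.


Linear shrinkage ≈ vol_shrink/3 = 2.0/3 = 0.667%

0.667%


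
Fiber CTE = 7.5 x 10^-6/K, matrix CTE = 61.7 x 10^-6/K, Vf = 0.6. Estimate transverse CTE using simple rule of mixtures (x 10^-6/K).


alpha_2 = alpha_f*Vf + alpha_m*(1-Vf) = 7.5*0.6 + 61.7*0.4 = 29.2 x 10^-6/K

29.2 x 10^-6/K


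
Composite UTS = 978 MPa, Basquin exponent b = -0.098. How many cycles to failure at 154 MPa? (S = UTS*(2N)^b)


N = 0.5 * (S/UTS)^(1/b) = 0.5 * (154/978)^(1/-0.098) = 7.7802e+07 cycles

7.7802e+07 cycles


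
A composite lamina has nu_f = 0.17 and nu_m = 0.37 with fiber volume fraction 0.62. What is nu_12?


nu_12 = nu_f*Vf + nu_m*(1-Vf) = 0.17*0.62 + 0.37*0.38 = 0.246

0.246


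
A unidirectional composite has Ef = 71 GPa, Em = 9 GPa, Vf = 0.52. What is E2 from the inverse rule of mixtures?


1/E2 = Vf/Ef + (1-Vf)/Em = 0.52/71 + 0.48/9
E2 = 16.49 GPa

16.49 GPa


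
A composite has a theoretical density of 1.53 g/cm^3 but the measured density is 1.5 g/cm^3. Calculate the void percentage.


Void% = (rho_theo - rho_actual)/rho_theo * 100 = (1.53 - 1.5)/1.53 * 100 = 1.96%

1.96%


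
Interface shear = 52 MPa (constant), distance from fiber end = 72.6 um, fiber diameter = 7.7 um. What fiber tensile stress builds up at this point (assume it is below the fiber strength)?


Force balance: sigma_f * (pi*d^2/4) = tau * (pi*d) * x  ->  sigma_f = 4 * tau * x / d
sigma_f = 4 * 52 * 72.6 / 7.7 = 1961.1 MPa

1961.1 MPa


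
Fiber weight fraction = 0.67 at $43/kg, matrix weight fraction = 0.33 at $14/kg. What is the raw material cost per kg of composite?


Cost = cost_f*Wf + cost_m*Wm = 43*0.67 + 14*0.33 = $33.43/kg

$33.43/kg


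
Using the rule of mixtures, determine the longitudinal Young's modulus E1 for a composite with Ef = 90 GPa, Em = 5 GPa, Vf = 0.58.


E1 = Ef*Vf + Em*(1-Vf) = 90*0.58 + 5*0.42 = 54.3 GPa

54.3 GPa


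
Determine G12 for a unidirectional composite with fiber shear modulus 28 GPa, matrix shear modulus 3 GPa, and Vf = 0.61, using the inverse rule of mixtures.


1/G12 = Vf/Gf + (1-Vf)/Gm = 0.61/28 + 0.39/3
G12 = 6.59 GPa

6.59 GPa


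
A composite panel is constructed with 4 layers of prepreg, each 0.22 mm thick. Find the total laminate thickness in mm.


h = n * t_ply = 4 * 0.22 = 0.88 mm

0.88 mm


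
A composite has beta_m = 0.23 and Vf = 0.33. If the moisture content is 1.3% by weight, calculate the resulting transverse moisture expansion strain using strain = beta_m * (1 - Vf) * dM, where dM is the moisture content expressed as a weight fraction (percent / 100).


dM = 1.3/100 = 0.013
strain = beta_m * (1-Vf) * dM = 0.23 * 0.67 * 0.013 = 0.0020033

0.0020033


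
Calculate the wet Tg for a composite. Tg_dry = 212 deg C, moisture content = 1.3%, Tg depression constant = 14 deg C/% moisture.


Tg_wet = Tg_dry - k*moisture = 212 - 14*1.3 = 193.8 deg C

193.8 deg C


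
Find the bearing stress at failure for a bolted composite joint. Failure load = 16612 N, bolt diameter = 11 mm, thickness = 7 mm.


sigma_br = F/(d*h) = 16612/(11*7) = 215.7 MPa

215.7 MPa


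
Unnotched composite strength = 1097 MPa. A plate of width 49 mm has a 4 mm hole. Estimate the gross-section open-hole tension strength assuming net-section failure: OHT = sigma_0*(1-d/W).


OHT = sigma_0*(1-d/W) = 1097*(1-4/49) = 1007.4 MPa

1007.4 MPa


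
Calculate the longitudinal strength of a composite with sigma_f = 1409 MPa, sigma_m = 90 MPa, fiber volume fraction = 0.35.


sigma_1 = sigma_f*Vf + sigma_m*(1-Vf) = 1409*0.35 + 90*0.65 = 551.7 MPa

551.7 MPa


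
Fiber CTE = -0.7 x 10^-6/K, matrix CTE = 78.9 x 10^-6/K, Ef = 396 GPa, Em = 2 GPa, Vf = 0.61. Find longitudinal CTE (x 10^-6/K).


E1 = Ef*Vf + Em*(1-Vf) = 242.34
alpha_1 = (alpha_f*Ef*Vf + alpha_m*Em*(1-Vf))/E1 = -0.44 x 10^-6/K

-0.44 x 10^-6/K


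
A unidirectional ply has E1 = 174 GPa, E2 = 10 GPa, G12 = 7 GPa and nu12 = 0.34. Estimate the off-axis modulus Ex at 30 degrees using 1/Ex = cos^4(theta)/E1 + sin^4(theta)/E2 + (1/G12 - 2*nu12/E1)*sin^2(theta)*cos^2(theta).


cos^4(30) = 0.5625, sin^4(30) = 0.0625, sin^2(30)*cos^2(30) = 0.1875
1/G12 - 2*nu12/E1 = 1/7 - 2*0.34/174 = 0.138949 GPa^-1
1/Ex = 0.5625/174 + 0.0625/10 + 0.138949*0.1875 = 0.0355357 GPa^-1
Ex = 28.14 GPa

28.14 GPa


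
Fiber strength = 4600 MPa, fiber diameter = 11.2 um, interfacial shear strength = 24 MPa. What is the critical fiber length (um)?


Lc = sigma_f * d / (2 * tau_i) = 4600 * 11.2 / (2 * 24) = 1073.3 um

1073.3 um


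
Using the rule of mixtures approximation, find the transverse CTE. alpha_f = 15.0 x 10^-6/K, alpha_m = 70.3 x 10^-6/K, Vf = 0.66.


alpha_2 = alpha_f*Vf + alpha_m*(1-Vf) = 15.0*0.66 + 70.3*0.34 = 33.8 x 10^-6/K

33.8 x 10^-6/K


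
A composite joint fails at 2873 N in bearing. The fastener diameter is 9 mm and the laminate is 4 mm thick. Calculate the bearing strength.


sigma_br = F/(d*h) = 2873/(9*4) = 79.8 MPa

79.8 MPa


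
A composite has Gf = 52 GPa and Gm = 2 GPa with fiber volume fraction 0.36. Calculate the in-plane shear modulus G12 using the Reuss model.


1/G12 = Vf/Gf + (1-Vf)/Gm = 0.36/52 + 0.64/2
G12 = 3.06 GPa

3.06 GPa


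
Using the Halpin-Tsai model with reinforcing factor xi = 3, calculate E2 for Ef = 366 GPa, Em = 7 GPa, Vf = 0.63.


eta = (Ef/Em - 1)/(Ef/Em + xi) = (52.2857 - 1)/(52.2857 + 3) = 0.9276
E2 = Em*(1+xi*eta*Vf)/(1-eta*Vf) = 46.38 GPa

46.38 GPa


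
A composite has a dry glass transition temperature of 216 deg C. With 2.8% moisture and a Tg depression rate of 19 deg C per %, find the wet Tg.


Tg_wet = Tg_dry - k*moisture = 216 - 19*2.8 = 162.8 deg C

162.8 deg C


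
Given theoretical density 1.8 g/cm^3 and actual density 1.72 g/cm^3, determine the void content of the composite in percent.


Void% = (rho_theo - rho_actual)/rho_theo * 100 = (1.8 - 1.72)/1.8 * 100 = 4.44%

4.44%


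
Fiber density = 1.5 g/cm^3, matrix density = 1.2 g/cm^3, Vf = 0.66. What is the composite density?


rho_c = rho_f*Vf + rho_m*(1-Vf) = 1.5*0.66 + 1.2*0.34 = 1.398 g/cm^3

1.398 g/cm^3


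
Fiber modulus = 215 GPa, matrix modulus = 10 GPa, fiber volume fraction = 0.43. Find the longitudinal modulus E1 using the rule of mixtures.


E1 = Ef*Vf + Em*(1-Vf) = 215*0.43 + 10*0.57 = 98.15 GPa

98.15 GPa


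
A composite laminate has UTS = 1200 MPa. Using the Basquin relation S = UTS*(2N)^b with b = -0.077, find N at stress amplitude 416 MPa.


N = 0.5 * (S/UTS)^(1/b) = 0.5 * (416/1200)^(1/-0.077) = 472212.7804 cycles

472212.7804 cycles


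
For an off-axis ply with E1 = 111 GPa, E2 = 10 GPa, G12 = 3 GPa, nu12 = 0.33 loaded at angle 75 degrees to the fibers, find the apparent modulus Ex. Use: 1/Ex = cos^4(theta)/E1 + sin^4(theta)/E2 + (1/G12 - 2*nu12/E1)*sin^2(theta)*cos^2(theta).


cos^4(75) = 0.004487, sin^4(75) = 0.870513, sin^2(75)*cos^2(75) = 0.0625
1/G12 - 2*nu12/E1 = 1/3 - 2*0.33/111 = 0.327387 GPa^-1
1/Ex = 0.004487/111 + 0.870513/10 + 0.327387*0.0625 = 0.1075534 GPa^-1
Ex = 9.3 GPa

9.3 GPa


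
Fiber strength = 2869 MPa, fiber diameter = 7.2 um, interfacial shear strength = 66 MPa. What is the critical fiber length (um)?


Lc = sigma_f * d / (2 * tau_i) = 2869 * 7.2 / (2 * 66) = 156.5 um

156.5 um


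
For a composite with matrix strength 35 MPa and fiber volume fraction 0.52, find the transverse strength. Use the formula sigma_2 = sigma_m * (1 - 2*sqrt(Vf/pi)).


factor = 1 - 2*sqrt(0.52/pi) = 0.1863
sigma_2 = 35 * 0.1863 = 6.52 MPa

6.52 MPa


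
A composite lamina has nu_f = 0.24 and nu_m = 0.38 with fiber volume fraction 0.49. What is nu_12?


nu_12 = nu_f*Vf + nu_m*(1-Vf) = 0.24*0.49 + 0.38*0.51 = 0.3114

0.3114


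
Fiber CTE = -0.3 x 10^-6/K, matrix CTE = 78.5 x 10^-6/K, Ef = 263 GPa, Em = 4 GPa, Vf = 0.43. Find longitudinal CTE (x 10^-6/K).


E1 = Ef*Vf + Em*(1-Vf) = 115.37
alpha_1 = (alpha_f*Ef*Vf + alpha_m*Em*(1-Vf))/E1 = 1.26 x 10^-6/K

1.26 x 10^-6/K


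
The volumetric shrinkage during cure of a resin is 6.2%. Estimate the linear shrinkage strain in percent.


Linear shrinkage ≈ vol_shrink/3 = 6.2/3 = 2.067%

2.067%


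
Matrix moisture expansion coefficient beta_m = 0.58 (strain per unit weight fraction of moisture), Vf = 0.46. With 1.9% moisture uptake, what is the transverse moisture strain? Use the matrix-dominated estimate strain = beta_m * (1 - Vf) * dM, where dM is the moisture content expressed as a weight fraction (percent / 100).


dM = 1.9/100 = 0.019
strain = beta_m * (1-Vf) * dM = 0.58 * 0.54 * 0.019 = 0.0059508

0.0059508


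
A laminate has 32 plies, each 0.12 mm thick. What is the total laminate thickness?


h = n * t_ply = 32 * 0.12 = 3.84 mm

3.84 mm


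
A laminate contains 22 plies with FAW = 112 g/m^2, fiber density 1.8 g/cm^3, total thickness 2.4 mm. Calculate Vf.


Vf = n * FAW / (rho_f * h * 1000) = 22 * 112 / (1.8 * 2.4 * 1000) = 0.5704

0.5704


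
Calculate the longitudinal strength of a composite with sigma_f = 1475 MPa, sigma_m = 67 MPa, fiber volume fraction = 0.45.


sigma_1 = sigma_f*Vf + sigma_m*(1-Vf) = 1475*0.45 + 67*0.55 = 700.6 MPa

700.6 MPa


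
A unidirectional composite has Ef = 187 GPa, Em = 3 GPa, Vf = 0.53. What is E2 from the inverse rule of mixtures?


1/E2 = Vf/Ef + (1-Vf)/Em = 0.53/187 + 0.47/3
E2 = 6.27 GPa

6.27 GPa


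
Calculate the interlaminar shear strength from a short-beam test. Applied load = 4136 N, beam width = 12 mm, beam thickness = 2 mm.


ILSS = 3F/(4bh) = 3*4136/(4*12*2) = 129.25 MPa

129.25 MPa


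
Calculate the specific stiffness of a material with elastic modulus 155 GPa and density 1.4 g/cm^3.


Specific stiffness = E/rho = 155/1.4 = 110.7 GPa/(g/cm^3)

110.7 GPa/(g/cm^3)


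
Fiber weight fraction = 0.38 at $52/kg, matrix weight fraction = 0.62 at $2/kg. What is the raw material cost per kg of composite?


Cost = cost_f*Wf + cost_m*Wm = 52*0.38 + 2*0.62 = $21.0/kg

$21.0/kg


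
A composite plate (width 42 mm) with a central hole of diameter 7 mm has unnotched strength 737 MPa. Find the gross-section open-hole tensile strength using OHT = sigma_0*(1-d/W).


OHT = sigma_0*(1-d/W) = 737*(1-7/42) = 614.2 MPa

614.2 MPa


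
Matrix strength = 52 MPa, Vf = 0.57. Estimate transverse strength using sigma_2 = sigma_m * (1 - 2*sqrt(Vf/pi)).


factor = 1 - 2*sqrt(0.57/pi) = 0.1481
sigma_2 = 52 * 0.1481 = 7.7 MPa

7.7 MPa


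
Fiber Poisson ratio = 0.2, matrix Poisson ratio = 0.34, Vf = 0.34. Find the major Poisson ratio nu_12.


nu_12 = nu_f*Vf + nu_m*(1-Vf) = 0.2*0.34 + 0.34*0.66 = 0.2924

0.2924


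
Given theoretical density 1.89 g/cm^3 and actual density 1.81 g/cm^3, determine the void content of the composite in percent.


Void% = (rho_theo - rho_actual)/rho_theo * 100 = (1.89 - 1.81)/1.89 * 100 = 4.23%

4.23%


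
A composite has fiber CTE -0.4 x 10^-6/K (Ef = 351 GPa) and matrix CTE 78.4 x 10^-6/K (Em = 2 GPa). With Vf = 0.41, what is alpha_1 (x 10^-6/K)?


E1 = Ef*Vf + Em*(1-Vf) = 145.09
alpha_1 = (alpha_f*Ef*Vf + alpha_m*Em*(1-Vf))/E1 = 0.24 x 10^-6/K

0.24 x 10^-6/K


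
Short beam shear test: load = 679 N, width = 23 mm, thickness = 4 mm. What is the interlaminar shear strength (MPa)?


ILSS = 3F/(4bh) = 3*679/(4*23*4) = 5.54 MPa

5.54 MPa


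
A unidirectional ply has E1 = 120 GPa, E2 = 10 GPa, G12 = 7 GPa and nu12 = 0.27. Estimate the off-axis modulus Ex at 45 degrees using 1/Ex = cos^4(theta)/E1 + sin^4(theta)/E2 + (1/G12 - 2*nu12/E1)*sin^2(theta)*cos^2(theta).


cos^4(45) = 0.25, sin^4(45) = 0.25, sin^2(45)*cos^2(45) = 0.25
1/G12 - 2*nu12/E1 = 1/7 - 2*0.27/120 = 0.138357 GPa^-1
1/Ex = 0.25/120 + 0.25/10 + 0.138357*0.25 = 0.0616726 GPa^-1
Ex = 16.21 GPa

16.21 GPa


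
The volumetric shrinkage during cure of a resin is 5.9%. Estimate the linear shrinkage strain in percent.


Linear shrinkage ≈ vol_shrink/3 = 5.9/3 = 1.967%

1.967%


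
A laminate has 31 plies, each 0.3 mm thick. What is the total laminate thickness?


h = n * t_ply = 31 * 0.3 = 9.3 mm

9.3 mm


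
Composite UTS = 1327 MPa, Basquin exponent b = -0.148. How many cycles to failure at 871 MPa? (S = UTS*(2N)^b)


N = 0.5 * (S/UTS)^(1/b) = 0.5 * (871/1327)^(1/-0.148) = 8.5993 cycles

8.5993 cycles


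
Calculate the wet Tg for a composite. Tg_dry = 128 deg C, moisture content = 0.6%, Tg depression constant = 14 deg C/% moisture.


Tg_wet = Tg_dry - k*moisture = 128 - 14*0.6 = 119.6 deg C

119.6 deg C


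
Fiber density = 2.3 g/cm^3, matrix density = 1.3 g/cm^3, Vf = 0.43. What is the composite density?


rho_c = rho_f*Vf + rho_m*(1-Vf) = 2.3*0.43 + 1.3*0.57 = 1.73 g/cm^3

1.73 g/cm^3


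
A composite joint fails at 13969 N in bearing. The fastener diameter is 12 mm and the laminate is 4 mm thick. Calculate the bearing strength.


sigma_br = F/(d*h) = 13969/(12*4) = 291.0 MPa

291.0 MPa


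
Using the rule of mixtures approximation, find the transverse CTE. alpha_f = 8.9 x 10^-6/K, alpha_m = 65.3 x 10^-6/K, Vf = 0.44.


alpha_2 = alpha_f*Vf + alpha_m*(1-Vf) = 8.9*0.44 + 65.3*0.56 = 40.5 x 10^-6/K

40.5 x 10^-6/K


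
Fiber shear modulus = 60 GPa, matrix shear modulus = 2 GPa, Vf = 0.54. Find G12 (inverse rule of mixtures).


1/G12 = Vf/Gf + (1-Vf)/Gm = 0.54/60 + 0.46/2
G12 = 4.18 GPa

4.18 GPa


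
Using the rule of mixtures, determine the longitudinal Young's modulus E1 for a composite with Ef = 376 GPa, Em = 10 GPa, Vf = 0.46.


E1 = Ef*Vf + Em*(1-Vf) = 376*0.46 + 10*0.54 = 178.36 GPa

178.36 GPa
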